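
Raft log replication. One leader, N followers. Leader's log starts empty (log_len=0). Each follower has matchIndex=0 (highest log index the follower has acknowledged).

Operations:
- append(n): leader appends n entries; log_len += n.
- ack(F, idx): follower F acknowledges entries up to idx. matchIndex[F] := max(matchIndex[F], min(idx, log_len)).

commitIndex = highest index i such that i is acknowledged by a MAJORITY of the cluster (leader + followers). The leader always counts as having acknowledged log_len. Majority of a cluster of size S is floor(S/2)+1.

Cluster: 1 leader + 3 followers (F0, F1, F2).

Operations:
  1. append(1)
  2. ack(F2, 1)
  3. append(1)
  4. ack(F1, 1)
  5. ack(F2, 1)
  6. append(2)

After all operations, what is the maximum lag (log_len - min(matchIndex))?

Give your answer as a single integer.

Answer: 4

Derivation:
Op 1: append 1 -> log_len=1
Op 2: F2 acks idx 1 -> match: F0=0 F1=0 F2=1; commitIndex=0
Op 3: append 1 -> log_len=2
Op 4: F1 acks idx 1 -> match: F0=0 F1=1 F2=1; commitIndex=1
Op 5: F2 acks idx 1 -> match: F0=0 F1=1 F2=1; commitIndex=1
Op 6: append 2 -> log_len=4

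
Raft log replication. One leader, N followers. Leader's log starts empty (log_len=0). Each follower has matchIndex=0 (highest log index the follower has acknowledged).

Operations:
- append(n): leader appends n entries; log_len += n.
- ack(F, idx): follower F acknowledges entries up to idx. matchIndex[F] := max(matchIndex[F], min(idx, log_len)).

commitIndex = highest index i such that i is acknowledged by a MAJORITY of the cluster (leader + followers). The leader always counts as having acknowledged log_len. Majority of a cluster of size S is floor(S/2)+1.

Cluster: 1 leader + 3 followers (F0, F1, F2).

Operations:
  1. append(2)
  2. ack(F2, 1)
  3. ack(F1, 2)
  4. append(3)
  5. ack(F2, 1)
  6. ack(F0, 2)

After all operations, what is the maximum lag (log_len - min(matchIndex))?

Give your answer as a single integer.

Answer: 4

Derivation:
Op 1: append 2 -> log_len=2
Op 2: F2 acks idx 1 -> match: F0=0 F1=0 F2=1; commitIndex=0
Op 3: F1 acks idx 2 -> match: F0=0 F1=2 F2=1; commitIndex=1
Op 4: append 3 -> log_len=5
Op 5: F2 acks idx 1 -> match: F0=0 F1=2 F2=1; commitIndex=1
Op 6: F0 acks idx 2 -> match: F0=2 F1=2 F2=1; commitIndex=2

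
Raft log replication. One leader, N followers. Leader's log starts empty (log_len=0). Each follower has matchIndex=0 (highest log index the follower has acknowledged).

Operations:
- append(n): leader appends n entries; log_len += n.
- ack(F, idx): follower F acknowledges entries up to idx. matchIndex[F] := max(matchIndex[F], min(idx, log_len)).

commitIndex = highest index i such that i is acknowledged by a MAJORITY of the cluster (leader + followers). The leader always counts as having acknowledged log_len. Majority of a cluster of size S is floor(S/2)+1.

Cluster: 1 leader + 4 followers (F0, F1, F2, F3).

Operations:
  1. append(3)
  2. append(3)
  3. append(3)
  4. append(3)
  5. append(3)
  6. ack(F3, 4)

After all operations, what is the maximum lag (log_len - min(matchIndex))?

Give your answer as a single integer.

Answer: 15

Derivation:
Op 1: append 3 -> log_len=3
Op 2: append 3 -> log_len=6
Op 3: append 3 -> log_len=9
Op 4: append 3 -> log_len=12
Op 5: append 3 -> log_len=15
Op 6: F3 acks idx 4 -> match: F0=0 F1=0 F2=0 F3=4; commitIndex=0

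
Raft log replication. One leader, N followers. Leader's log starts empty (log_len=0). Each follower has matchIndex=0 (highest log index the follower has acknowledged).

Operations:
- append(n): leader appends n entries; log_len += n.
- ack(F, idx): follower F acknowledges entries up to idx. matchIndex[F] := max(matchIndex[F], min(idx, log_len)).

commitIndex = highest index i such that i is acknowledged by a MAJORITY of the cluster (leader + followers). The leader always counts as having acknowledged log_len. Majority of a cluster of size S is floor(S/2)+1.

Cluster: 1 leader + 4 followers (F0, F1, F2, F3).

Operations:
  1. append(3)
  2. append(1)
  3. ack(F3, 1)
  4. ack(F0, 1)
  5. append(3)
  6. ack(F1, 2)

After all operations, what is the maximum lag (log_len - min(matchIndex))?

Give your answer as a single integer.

Op 1: append 3 -> log_len=3
Op 2: append 1 -> log_len=4
Op 3: F3 acks idx 1 -> match: F0=0 F1=0 F2=0 F3=1; commitIndex=0
Op 4: F0 acks idx 1 -> match: F0=1 F1=0 F2=0 F3=1; commitIndex=1
Op 5: append 3 -> log_len=7
Op 6: F1 acks idx 2 -> match: F0=1 F1=2 F2=0 F3=1; commitIndex=1

Answer: 7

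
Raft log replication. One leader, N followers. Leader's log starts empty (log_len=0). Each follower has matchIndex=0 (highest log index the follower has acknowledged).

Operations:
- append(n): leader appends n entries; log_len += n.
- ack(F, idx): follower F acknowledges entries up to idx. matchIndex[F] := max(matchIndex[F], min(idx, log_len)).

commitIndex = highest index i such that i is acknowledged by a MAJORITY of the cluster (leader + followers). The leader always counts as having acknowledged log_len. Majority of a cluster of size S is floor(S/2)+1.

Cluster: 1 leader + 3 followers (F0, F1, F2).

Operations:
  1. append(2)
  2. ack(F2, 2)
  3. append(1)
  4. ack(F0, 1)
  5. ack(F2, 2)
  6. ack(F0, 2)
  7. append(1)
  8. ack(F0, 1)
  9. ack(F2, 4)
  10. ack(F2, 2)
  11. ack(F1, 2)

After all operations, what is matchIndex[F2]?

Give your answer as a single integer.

Op 1: append 2 -> log_len=2
Op 2: F2 acks idx 2 -> match: F0=0 F1=0 F2=2; commitIndex=0
Op 3: append 1 -> log_len=3
Op 4: F0 acks idx 1 -> match: F0=1 F1=0 F2=2; commitIndex=1
Op 5: F2 acks idx 2 -> match: F0=1 F1=0 F2=2; commitIndex=1
Op 6: F0 acks idx 2 -> match: F0=2 F1=0 F2=2; commitIndex=2
Op 7: append 1 -> log_len=4
Op 8: F0 acks idx 1 -> match: F0=2 F1=0 F2=2; commitIndex=2
Op 9: F2 acks idx 4 -> match: F0=2 F1=0 F2=4; commitIndex=2
Op 10: F2 acks idx 2 -> match: F0=2 F1=0 F2=4; commitIndex=2
Op 11: F1 acks idx 2 -> match: F0=2 F1=2 F2=4; commitIndex=2

Answer: 4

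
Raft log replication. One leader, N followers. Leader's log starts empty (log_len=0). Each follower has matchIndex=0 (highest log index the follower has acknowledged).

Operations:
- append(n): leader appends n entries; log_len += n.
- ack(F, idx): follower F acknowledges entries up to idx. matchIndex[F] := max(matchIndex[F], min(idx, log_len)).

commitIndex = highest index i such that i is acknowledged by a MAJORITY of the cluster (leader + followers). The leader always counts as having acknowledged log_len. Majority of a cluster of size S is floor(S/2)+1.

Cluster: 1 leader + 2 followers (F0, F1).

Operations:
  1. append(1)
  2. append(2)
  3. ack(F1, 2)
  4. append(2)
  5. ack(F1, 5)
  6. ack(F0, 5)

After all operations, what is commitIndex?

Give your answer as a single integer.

Answer: 5

Derivation:
Op 1: append 1 -> log_len=1
Op 2: append 2 -> log_len=3
Op 3: F1 acks idx 2 -> match: F0=0 F1=2; commitIndex=2
Op 4: append 2 -> log_len=5
Op 5: F1 acks idx 5 -> match: F0=0 F1=5; commitIndex=5
Op 6: F0 acks idx 5 -> match: F0=5 F1=5; commitIndex=5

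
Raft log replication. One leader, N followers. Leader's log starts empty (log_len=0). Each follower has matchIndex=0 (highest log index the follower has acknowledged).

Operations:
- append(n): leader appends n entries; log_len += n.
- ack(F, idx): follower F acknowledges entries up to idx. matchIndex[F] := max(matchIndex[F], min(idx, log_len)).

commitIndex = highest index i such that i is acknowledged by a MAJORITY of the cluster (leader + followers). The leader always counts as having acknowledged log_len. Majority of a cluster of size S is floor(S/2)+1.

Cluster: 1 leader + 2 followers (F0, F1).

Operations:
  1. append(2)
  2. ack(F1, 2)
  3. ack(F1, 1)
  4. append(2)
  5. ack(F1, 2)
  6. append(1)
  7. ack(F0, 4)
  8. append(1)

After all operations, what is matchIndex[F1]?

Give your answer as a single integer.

Answer: 2

Derivation:
Op 1: append 2 -> log_len=2
Op 2: F1 acks idx 2 -> match: F0=0 F1=2; commitIndex=2
Op 3: F1 acks idx 1 -> match: F0=0 F1=2; commitIndex=2
Op 4: append 2 -> log_len=4
Op 5: F1 acks idx 2 -> match: F0=0 F1=2; commitIndex=2
Op 6: append 1 -> log_len=5
Op 7: F0 acks idx 4 -> match: F0=4 F1=2; commitIndex=4
Op 8: append 1 -> log_len=6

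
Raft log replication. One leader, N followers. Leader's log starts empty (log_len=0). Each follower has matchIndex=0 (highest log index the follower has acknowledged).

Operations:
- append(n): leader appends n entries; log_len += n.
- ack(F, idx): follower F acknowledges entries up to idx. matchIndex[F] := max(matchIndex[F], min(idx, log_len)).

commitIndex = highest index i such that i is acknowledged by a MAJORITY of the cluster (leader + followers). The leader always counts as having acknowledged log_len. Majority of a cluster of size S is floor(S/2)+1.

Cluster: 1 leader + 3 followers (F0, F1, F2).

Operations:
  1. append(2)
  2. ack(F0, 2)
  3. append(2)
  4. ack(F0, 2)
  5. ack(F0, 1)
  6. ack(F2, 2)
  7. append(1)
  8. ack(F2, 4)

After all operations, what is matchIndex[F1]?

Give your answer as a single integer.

Answer: 0

Derivation:
Op 1: append 2 -> log_len=2
Op 2: F0 acks idx 2 -> match: F0=2 F1=0 F2=0; commitIndex=0
Op 3: append 2 -> log_len=4
Op 4: F0 acks idx 2 -> match: F0=2 F1=0 F2=0; commitIndex=0
Op 5: F0 acks idx 1 -> match: F0=2 F1=0 F2=0; commitIndex=0
Op 6: F2 acks idx 2 -> match: F0=2 F1=0 F2=2; commitIndex=2
Op 7: append 1 -> log_len=5
Op 8: F2 acks idx 4 -> match: F0=2 F1=0 F2=4; commitIndex=2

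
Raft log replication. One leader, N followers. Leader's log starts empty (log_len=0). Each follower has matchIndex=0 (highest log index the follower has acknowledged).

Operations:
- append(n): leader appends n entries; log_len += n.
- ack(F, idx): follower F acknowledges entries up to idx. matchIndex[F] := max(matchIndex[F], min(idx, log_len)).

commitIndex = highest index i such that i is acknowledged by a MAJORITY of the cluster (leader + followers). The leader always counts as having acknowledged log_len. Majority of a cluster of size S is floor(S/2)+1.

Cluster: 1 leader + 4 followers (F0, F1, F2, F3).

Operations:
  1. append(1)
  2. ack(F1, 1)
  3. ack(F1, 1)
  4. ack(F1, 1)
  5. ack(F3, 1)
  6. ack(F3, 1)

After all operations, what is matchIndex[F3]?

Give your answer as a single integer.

Op 1: append 1 -> log_len=1
Op 2: F1 acks idx 1 -> match: F0=0 F1=1 F2=0 F3=0; commitIndex=0
Op 3: F1 acks idx 1 -> match: F0=0 F1=1 F2=0 F3=0; commitIndex=0
Op 4: F1 acks idx 1 -> match: F0=0 F1=1 F2=0 F3=0; commitIndex=0
Op 5: F3 acks idx 1 -> match: F0=0 F1=1 F2=0 F3=1; commitIndex=1
Op 6: F3 acks idx 1 -> match: F0=0 F1=1 F2=0 F3=1; commitIndex=1

Answer: 1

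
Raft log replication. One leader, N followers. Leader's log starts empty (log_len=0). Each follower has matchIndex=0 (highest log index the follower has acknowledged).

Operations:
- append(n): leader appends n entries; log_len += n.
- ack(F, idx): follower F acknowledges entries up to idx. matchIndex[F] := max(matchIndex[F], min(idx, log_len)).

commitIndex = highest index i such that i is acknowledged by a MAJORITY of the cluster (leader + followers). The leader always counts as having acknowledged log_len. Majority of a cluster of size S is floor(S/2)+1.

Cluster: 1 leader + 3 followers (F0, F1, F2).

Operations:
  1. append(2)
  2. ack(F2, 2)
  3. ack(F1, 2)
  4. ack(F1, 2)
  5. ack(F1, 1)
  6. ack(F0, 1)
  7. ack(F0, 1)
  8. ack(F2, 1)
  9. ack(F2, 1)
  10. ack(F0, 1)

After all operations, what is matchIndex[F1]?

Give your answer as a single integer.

Answer: 2

Derivation:
Op 1: append 2 -> log_len=2
Op 2: F2 acks idx 2 -> match: F0=0 F1=0 F2=2; commitIndex=0
Op 3: F1 acks idx 2 -> match: F0=0 F1=2 F2=2; commitIndex=2
Op 4: F1 acks idx 2 -> match: F0=0 F1=2 F2=2; commitIndex=2
Op 5: F1 acks idx 1 -> match: F0=0 F1=2 F2=2; commitIndex=2
Op 6: F0 acks idx 1 -> match: F0=1 F1=2 F2=2; commitIndex=2
Op 7: F0 acks idx 1 -> match: F0=1 F1=2 F2=2; commitIndex=2
Op 8: F2 acks idx 1 -> match: F0=1 F1=2 F2=2; commitIndex=2
Op 9: F2 acks idx 1 -> match: F0=1 F1=2 F2=2; commitIndex=2
Op 10: F0 acks idx 1 -> match: F0=1 F1=2 F2=2; commitIndex=2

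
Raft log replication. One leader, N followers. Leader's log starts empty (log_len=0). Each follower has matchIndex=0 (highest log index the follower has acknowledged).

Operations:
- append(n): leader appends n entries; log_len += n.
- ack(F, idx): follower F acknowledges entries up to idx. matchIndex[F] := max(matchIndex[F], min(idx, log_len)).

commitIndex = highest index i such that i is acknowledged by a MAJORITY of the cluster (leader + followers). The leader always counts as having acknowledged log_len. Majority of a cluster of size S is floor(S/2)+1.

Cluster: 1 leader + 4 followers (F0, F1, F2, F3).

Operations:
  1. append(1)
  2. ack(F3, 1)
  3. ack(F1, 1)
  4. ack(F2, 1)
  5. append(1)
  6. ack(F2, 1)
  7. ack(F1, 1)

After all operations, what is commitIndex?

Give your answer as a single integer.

Answer: 1

Derivation:
Op 1: append 1 -> log_len=1
Op 2: F3 acks idx 1 -> match: F0=0 F1=0 F2=0 F3=1; commitIndex=0
Op 3: F1 acks idx 1 -> match: F0=0 F1=1 F2=0 F3=1; commitIndex=1
Op 4: F2 acks idx 1 -> match: F0=0 F1=1 F2=1 F3=1; commitIndex=1
Op 5: append 1 -> log_len=2
Op 6: F2 acks idx 1 -> match: F0=0 F1=1 F2=1 F3=1; commitIndex=1
Op 7: F1 acks idx 1 -> match: F0=0 F1=1 F2=1 F3=1; commitIndex=1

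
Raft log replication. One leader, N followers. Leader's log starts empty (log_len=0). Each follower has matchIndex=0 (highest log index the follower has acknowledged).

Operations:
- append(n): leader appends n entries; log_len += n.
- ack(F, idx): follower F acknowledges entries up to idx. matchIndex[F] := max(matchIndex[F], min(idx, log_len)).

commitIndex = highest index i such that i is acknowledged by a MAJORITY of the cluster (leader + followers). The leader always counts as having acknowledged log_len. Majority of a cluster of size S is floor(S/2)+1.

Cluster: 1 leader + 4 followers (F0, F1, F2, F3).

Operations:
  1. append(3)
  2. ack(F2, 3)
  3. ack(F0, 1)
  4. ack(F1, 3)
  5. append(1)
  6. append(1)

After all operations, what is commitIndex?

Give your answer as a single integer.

Answer: 3

Derivation:
Op 1: append 3 -> log_len=3
Op 2: F2 acks idx 3 -> match: F0=0 F1=0 F2=3 F3=0; commitIndex=0
Op 3: F0 acks idx 1 -> match: F0=1 F1=0 F2=3 F3=0; commitIndex=1
Op 4: F1 acks idx 3 -> match: F0=1 F1=3 F2=3 F3=0; commitIndex=3
Op 5: append 1 -> log_len=4
Op 6: append 1 -> log_len=5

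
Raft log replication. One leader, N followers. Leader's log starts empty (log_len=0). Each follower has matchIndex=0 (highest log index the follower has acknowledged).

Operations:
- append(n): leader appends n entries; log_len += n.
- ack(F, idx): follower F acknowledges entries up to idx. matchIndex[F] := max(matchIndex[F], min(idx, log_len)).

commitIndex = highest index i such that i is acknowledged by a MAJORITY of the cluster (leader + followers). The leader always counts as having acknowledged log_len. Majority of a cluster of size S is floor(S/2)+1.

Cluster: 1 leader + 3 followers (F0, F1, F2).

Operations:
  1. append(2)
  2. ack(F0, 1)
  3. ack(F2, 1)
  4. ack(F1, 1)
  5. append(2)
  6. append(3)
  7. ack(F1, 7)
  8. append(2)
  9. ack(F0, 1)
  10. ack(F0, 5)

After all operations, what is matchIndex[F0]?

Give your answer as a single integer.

Answer: 5

Derivation:
Op 1: append 2 -> log_len=2
Op 2: F0 acks idx 1 -> match: F0=1 F1=0 F2=0; commitIndex=0
Op 3: F2 acks idx 1 -> match: F0=1 F1=0 F2=1; commitIndex=1
Op 4: F1 acks idx 1 -> match: F0=1 F1=1 F2=1; commitIndex=1
Op 5: append 2 -> log_len=4
Op 6: append 3 -> log_len=7
Op 7: F1 acks idx 7 -> match: F0=1 F1=7 F2=1; commitIndex=1
Op 8: append 2 -> log_len=9
Op 9: F0 acks idx 1 -> match: F0=1 F1=7 F2=1; commitIndex=1
Op 10: F0 acks idx 5 -> match: F0=5 F1=7 F2=1; commitIndex=5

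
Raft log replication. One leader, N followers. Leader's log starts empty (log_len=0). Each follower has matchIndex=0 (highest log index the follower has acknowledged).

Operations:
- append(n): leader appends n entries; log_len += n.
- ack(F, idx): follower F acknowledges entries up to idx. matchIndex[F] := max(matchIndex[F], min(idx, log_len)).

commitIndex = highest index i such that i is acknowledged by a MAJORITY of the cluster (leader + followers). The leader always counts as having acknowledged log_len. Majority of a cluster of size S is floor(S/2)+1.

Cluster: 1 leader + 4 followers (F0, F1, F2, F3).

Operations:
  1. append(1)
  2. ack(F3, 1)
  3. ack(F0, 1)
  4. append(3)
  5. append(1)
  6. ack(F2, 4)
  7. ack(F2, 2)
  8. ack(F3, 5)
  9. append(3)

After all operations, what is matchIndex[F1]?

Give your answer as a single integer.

Answer: 0

Derivation:
Op 1: append 1 -> log_len=1
Op 2: F3 acks idx 1 -> match: F0=0 F1=0 F2=0 F3=1; commitIndex=0
Op 3: F0 acks idx 1 -> match: F0=1 F1=0 F2=0 F3=1; commitIndex=1
Op 4: append 3 -> log_len=4
Op 5: append 1 -> log_len=5
Op 6: F2 acks idx 4 -> match: F0=1 F1=0 F2=4 F3=1; commitIndex=1
Op 7: F2 acks idx 2 -> match: F0=1 F1=0 F2=4 F3=1; commitIndex=1
Op 8: F3 acks idx 5 -> match: F0=1 F1=0 F2=4 F3=5; commitIndex=4
Op 9: append 3 -> log_len=8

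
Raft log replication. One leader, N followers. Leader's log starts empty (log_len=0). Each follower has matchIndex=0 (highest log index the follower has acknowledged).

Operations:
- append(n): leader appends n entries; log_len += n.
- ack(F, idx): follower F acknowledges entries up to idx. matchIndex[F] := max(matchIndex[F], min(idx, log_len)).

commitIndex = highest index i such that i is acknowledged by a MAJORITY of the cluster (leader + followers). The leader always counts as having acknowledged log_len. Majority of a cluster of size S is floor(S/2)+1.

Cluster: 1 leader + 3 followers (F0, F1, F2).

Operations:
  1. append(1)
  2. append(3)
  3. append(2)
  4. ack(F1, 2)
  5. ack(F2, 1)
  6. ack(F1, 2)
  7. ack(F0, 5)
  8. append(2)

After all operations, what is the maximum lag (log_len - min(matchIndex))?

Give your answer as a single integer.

Answer: 7

Derivation:
Op 1: append 1 -> log_len=1
Op 2: append 3 -> log_len=4
Op 3: append 2 -> log_len=6
Op 4: F1 acks idx 2 -> match: F0=0 F1=2 F2=0; commitIndex=0
Op 5: F2 acks idx 1 -> match: F0=0 F1=2 F2=1; commitIndex=1
Op 6: F1 acks idx 2 -> match: F0=0 F1=2 F2=1; commitIndex=1
Op 7: F0 acks idx 5 -> match: F0=5 F1=2 F2=1; commitIndex=2
Op 8: append 2 -> log_len=8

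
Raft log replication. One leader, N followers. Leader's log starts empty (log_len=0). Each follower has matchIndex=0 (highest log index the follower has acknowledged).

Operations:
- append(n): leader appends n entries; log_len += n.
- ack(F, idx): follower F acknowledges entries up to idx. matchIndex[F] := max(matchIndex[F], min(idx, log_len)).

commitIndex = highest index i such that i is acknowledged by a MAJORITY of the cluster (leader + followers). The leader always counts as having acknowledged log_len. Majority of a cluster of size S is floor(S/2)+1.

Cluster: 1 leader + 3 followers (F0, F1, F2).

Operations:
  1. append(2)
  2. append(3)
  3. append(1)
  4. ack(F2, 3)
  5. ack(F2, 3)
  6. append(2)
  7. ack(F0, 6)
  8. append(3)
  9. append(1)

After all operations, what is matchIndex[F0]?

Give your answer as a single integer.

Answer: 6

Derivation:
Op 1: append 2 -> log_len=2
Op 2: append 3 -> log_len=5
Op 3: append 1 -> log_len=6
Op 4: F2 acks idx 3 -> match: F0=0 F1=0 F2=3; commitIndex=0
Op 5: F2 acks idx 3 -> match: F0=0 F1=0 F2=3; commitIndex=0
Op 6: append 2 -> log_len=8
Op 7: F0 acks idx 6 -> match: F0=6 F1=0 F2=3; commitIndex=3
Op 8: append 3 -> log_len=11
Op 9: append 1 -> log_len=12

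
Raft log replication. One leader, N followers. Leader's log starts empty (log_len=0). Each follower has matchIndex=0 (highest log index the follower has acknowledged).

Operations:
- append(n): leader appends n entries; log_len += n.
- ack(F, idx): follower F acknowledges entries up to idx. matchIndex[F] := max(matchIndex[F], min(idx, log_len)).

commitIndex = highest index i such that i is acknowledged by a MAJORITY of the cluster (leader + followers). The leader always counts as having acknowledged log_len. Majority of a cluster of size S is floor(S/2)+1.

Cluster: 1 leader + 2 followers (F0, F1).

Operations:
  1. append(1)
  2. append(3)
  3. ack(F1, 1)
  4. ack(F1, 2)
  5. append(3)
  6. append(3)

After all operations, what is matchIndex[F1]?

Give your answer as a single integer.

Answer: 2

Derivation:
Op 1: append 1 -> log_len=1
Op 2: append 3 -> log_len=4
Op 3: F1 acks idx 1 -> match: F0=0 F1=1; commitIndex=1
Op 4: F1 acks idx 2 -> match: F0=0 F1=2; commitIndex=2
Op 5: append 3 -> log_len=7
Op 6: append 3 -> log_len=10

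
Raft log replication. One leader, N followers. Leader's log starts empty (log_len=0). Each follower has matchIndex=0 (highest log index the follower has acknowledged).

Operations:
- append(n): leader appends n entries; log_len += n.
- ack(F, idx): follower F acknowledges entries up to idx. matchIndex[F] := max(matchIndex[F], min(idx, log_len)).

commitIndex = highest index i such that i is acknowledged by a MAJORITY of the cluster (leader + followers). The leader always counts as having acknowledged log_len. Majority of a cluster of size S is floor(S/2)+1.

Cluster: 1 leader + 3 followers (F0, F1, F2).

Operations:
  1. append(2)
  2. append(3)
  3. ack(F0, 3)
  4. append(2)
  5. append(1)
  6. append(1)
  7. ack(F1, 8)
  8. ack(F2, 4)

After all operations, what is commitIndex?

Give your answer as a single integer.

Answer: 4

Derivation:
Op 1: append 2 -> log_len=2
Op 2: append 3 -> log_len=5
Op 3: F0 acks idx 3 -> match: F0=3 F1=0 F2=0; commitIndex=0
Op 4: append 2 -> log_len=7
Op 5: append 1 -> log_len=8
Op 6: append 1 -> log_len=9
Op 7: F1 acks idx 8 -> match: F0=3 F1=8 F2=0; commitIndex=3
Op 8: F2 acks idx 4 -> match: F0=3 F1=8 F2=4; commitIndex=4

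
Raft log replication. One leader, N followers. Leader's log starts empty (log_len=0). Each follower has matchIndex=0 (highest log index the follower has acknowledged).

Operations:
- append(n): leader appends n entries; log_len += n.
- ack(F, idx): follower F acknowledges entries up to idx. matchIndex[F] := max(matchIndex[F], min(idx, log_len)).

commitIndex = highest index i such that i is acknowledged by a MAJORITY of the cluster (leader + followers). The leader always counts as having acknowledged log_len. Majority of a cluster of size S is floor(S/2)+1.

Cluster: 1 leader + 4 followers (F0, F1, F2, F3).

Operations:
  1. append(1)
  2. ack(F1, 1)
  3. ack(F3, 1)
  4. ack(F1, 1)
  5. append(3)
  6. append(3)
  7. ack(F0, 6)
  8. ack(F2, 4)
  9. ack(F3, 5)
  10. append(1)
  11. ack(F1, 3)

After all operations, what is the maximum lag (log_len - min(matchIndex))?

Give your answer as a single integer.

Answer: 5

Derivation:
Op 1: append 1 -> log_len=1
Op 2: F1 acks idx 1 -> match: F0=0 F1=1 F2=0 F3=0; commitIndex=0
Op 3: F3 acks idx 1 -> match: F0=0 F1=1 F2=0 F3=1; commitIndex=1
Op 4: F1 acks idx 1 -> match: F0=0 F1=1 F2=0 F3=1; commitIndex=1
Op 5: append 3 -> log_len=4
Op 6: append 3 -> log_len=7
Op 7: F0 acks idx 6 -> match: F0=6 F1=1 F2=0 F3=1; commitIndex=1
Op 8: F2 acks idx 4 -> match: F0=6 F1=1 F2=4 F3=1; commitIndex=4
Op 9: F3 acks idx 5 -> match: F0=6 F1=1 F2=4 F3=5; commitIndex=5
Op 10: append 1 -> log_len=8
Op 11: F1 acks idx 3 -> match: F0=6 F1=3 F2=4 F3=5; commitIndex=5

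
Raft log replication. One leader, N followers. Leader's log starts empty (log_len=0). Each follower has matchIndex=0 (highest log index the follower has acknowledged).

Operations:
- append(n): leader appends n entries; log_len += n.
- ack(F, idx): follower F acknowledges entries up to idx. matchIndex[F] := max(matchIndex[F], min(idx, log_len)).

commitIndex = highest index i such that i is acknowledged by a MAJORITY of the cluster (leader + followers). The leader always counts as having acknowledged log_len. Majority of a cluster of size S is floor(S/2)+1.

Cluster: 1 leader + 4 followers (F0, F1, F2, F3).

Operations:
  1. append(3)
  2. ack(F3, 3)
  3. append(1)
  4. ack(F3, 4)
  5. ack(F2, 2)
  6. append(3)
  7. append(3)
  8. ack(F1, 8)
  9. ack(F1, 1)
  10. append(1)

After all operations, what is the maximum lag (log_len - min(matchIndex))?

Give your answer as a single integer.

Op 1: append 3 -> log_len=3
Op 2: F3 acks idx 3 -> match: F0=0 F1=0 F2=0 F3=3; commitIndex=0
Op 3: append 1 -> log_len=4
Op 4: F3 acks idx 4 -> match: F0=0 F1=0 F2=0 F3=4; commitIndex=0
Op 5: F2 acks idx 2 -> match: F0=0 F1=0 F2=2 F3=4; commitIndex=2
Op 6: append 3 -> log_len=7
Op 7: append 3 -> log_len=10
Op 8: F1 acks idx 8 -> match: F0=0 F1=8 F2=2 F3=4; commitIndex=4
Op 9: F1 acks idx 1 -> match: F0=0 F1=8 F2=2 F3=4; commitIndex=4
Op 10: append 1 -> log_len=11

Answer: 11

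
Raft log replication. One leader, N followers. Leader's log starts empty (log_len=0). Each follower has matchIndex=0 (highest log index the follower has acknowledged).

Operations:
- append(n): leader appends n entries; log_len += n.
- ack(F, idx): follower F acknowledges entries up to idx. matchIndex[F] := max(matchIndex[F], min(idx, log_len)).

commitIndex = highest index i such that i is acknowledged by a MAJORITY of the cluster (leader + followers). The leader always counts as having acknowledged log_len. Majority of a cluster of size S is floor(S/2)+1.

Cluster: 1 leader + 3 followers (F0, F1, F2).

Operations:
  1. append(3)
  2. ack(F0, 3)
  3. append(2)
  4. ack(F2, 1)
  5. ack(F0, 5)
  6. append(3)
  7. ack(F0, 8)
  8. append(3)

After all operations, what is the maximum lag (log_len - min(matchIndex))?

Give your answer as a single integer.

Answer: 11

Derivation:
Op 1: append 3 -> log_len=3
Op 2: F0 acks idx 3 -> match: F0=3 F1=0 F2=0; commitIndex=0
Op 3: append 2 -> log_len=5
Op 4: F2 acks idx 1 -> match: F0=3 F1=0 F2=1; commitIndex=1
Op 5: F0 acks idx 5 -> match: F0=5 F1=0 F2=1; commitIndex=1
Op 6: append 3 -> log_len=8
Op 7: F0 acks idx 8 -> match: F0=8 F1=0 F2=1; commitIndex=1
Op 8: append 3 -> log_len=11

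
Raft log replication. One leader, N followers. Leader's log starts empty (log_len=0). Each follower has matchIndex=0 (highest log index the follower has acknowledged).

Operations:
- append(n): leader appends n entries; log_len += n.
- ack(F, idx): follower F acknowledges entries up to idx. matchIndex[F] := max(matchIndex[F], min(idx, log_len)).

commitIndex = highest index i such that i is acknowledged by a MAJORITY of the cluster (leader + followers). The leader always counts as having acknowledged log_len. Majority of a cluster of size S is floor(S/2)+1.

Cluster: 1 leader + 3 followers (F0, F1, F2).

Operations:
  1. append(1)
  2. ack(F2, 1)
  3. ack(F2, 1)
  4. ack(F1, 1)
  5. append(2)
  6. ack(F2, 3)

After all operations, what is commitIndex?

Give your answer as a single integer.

Op 1: append 1 -> log_len=1
Op 2: F2 acks idx 1 -> match: F0=0 F1=0 F2=1; commitIndex=0
Op 3: F2 acks idx 1 -> match: F0=0 F1=0 F2=1; commitIndex=0
Op 4: F1 acks idx 1 -> match: F0=0 F1=1 F2=1; commitIndex=1
Op 5: append 2 -> log_len=3
Op 6: F2 acks idx 3 -> match: F0=0 F1=1 F2=3; commitIndex=1

Answer: 1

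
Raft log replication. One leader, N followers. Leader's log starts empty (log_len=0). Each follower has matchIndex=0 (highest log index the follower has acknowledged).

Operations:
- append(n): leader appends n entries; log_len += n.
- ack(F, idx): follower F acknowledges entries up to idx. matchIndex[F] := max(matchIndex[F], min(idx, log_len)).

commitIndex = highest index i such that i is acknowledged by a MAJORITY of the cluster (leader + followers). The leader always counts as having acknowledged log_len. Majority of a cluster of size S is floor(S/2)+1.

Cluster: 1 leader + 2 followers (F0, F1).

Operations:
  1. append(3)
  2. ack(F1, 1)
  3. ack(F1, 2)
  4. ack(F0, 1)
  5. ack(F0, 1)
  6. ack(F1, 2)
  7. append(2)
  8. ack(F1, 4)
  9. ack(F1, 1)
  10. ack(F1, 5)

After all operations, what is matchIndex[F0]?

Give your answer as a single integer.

Answer: 1

Derivation:
Op 1: append 3 -> log_len=3
Op 2: F1 acks idx 1 -> match: F0=0 F1=1; commitIndex=1
Op 3: F1 acks idx 2 -> match: F0=0 F1=2; commitIndex=2
Op 4: F0 acks idx 1 -> match: F0=1 F1=2; commitIndex=2
Op 5: F0 acks idx 1 -> match: F0=1 F1=2; commitIndex=2
Op 6: F1 acks idx 2 -> match: F0=1 F1=2; commitIndex=2
Op 7: append 2 -> log_len=5
Op 8: F1 acks idx 4 -> match: F0=1 F1=4; commitIndex=4
Op 9: F1 acks idx 1 -> match: F0=1 F1=4; commitIndex=4
Op 10: F1 acks idx 5 -> match: F0=1 F1=5; commitIndex=5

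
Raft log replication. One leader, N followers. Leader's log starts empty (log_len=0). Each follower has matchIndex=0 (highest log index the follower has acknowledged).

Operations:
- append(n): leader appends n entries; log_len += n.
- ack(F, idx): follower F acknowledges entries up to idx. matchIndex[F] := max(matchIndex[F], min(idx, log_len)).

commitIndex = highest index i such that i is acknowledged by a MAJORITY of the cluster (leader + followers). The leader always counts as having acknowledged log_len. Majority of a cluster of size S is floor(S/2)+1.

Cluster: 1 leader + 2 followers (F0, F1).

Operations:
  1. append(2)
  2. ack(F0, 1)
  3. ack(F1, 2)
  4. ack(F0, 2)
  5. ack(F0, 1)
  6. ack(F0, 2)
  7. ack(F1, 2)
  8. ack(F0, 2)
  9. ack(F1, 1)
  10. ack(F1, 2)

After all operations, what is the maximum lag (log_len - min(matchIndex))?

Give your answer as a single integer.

Answer: 0

Derivation:
Op 1: append 2 -> log_len=2
Op 2: F0 acks idx 1 -> match: F0=1 F1=0; commitIndex=1
Op 3: F1 acks idx 2 -> match: F0=1 F1=2; commitIndex=2
Op 4: F0 acks idx 2 -> match: F0=2 F1=2; commitIndex=2
Op 5: F0 acks idx 1 -> match: F0=2 F1=2; commitIndex=2
Op 6: F0 acks idx 2 -> match: F0=2 F1=2; commitIndex=2
Op 7: F1 acks idx 2 -> match: F0=2 F1=2; commitIndex=2
Op 8: F0 acks idx 2 -> match: F0=2 F1=2; commitIndex=2
Op 9: F1 acks idx 1 -> match: F0=2 F1=2; commitIndex=2
Op 10: F1 acks idx 2 -> match: F0=2 F1=2; commitIndex=2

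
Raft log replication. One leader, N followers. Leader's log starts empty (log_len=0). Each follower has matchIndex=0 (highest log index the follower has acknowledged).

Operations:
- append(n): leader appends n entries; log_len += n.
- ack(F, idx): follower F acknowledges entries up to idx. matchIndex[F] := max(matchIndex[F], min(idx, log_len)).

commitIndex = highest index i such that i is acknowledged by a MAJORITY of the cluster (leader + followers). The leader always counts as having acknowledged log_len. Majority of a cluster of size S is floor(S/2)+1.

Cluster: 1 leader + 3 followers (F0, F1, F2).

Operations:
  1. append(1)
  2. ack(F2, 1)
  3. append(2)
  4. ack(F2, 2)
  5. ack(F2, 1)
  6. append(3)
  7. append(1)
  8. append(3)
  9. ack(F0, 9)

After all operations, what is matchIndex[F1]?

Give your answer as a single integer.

Answer: 0

Derivation:
Op 1: append 1 -> log_len=1
Op 2: F2 acks idx 1 -> match: F0=0 F1=0 F2=1; commitIndex=0
Op 3: append 2 -> log_len=3
Op 4: F2 acks idx 2 -> match: F0=0 F1=0 F2=2; commitIndex=0
Op 5: F2 acks idx 1 -> match: F0=0 F1=0 F2=2; commitIndex=0
Op 6: append 3 -> log_len=6
Op 7: append 1 -> log_len=7
Op 8: append 3 -> log_len=10
Op 9: F0 acks idx 9 -> match: F0=9 F1=0 F2=2; commitIndex=2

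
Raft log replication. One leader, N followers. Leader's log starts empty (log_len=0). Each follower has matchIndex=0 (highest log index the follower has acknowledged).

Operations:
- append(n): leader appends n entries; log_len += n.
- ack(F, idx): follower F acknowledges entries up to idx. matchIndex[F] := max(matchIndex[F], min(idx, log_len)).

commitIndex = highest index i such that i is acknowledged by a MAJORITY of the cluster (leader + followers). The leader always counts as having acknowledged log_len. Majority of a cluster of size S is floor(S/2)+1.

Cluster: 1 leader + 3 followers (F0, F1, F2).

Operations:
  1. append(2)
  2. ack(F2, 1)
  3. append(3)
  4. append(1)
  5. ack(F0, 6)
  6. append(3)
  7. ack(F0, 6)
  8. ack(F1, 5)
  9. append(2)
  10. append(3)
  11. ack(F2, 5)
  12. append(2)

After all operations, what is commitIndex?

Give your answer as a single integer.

Answer: 5

Derivation:
Op 1: append 2 -> log_len=2
Op 2: F2 acks idx 1 -> match: F0=0 F1=0 F2=1; commitIndex=0
Op 3: append 3 -> log_len=5
Op 4: append 1 -> log_len=6
Op 5: F0 acks idx 6 -> match: F0=6 F1=0 F2=1; commitIndex=1
Op 6: append 3 -> log_len=9
Op 7: F0 acks idx 6 -> match: F0=6 F1=0 F2=1; commitIndex=1
Op 8: F1 acks idx 5 -> match: F0=6 F1=5 F2=1; commitIndex=5
Op 9: append 2 -> log_len=11
Op 10: append 3 -> log_len=14
Op 11: F2 acks idx 5 -> match: F0=6 F1=5 F2=5; commitIndex=5
Op 12: append 2 -> log_len=16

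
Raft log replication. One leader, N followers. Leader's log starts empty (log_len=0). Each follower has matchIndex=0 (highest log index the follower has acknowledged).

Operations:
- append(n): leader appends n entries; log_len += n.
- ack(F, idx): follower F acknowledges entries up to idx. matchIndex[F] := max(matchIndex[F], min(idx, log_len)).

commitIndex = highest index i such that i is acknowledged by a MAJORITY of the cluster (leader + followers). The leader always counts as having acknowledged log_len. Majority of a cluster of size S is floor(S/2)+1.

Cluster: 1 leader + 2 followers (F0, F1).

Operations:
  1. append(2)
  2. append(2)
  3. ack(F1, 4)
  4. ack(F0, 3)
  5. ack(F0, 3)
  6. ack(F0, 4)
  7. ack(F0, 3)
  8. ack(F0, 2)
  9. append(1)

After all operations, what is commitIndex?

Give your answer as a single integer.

Answer: 4

Derivation:
Op 1: append 2 -> log_len=2
Op 2: append 2 -> log_len=4
Op 3: F1 acks idx 4 -> match: F0=0 F1=4; commitIndex=4
Op 4: F0 acks idx 3 -> match: F0=3 F1=4; commitIndex=4
Op 5: F0 acks idx 3 -> match: F0=3 F1=4; commitIndex=4
Op 6: F0 acks idx 4 -> match: F0=4 F1=4; commitIndex=4
Op 7: F0 acks idx 3 -> match: F0=4 F1=4; commitIndex=4
Op 8: F0 acks idx 2 -> match: F0=4 F1=4; commitIndex=4
Op 9: append 1 -> log_len=5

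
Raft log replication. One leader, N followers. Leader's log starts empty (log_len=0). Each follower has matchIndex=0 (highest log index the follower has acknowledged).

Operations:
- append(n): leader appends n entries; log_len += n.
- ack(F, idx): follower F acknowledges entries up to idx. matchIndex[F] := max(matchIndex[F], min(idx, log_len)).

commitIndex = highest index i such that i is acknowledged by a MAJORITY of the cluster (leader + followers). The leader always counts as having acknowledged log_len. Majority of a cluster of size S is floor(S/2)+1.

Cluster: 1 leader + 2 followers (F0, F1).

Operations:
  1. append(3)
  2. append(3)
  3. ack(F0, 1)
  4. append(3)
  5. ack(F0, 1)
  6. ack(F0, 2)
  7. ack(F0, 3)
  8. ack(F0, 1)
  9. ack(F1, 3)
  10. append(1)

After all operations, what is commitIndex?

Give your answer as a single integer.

Op 1: append 3 -> log_len=3
Op 2: append 3 -> log_len=6
Op 3: F0 acks idx 1 -> match: F0=1 F1=0; commitIndex=1
Op 4: append 3 -> log_len=9
Op 5: F0 acks idx 1 -> match: F0=1 F1=0; commitIndex=1
Op 6: F0 acks idx 2 -> match: F0=2 F1=0; commitIndex=2
Op 7: F0 acks idx 3 -> match: F0=3 F1=0; commitIndex=3
Op 8: F0 acks idx 1 -> match: F0=3 F1=0; commitIndex=3
Op 9: F1 acks idx 3 -> match: F0=3 F1=3; commitIndex=3
Op 10: append 1 -> log_len=10

Answer: 3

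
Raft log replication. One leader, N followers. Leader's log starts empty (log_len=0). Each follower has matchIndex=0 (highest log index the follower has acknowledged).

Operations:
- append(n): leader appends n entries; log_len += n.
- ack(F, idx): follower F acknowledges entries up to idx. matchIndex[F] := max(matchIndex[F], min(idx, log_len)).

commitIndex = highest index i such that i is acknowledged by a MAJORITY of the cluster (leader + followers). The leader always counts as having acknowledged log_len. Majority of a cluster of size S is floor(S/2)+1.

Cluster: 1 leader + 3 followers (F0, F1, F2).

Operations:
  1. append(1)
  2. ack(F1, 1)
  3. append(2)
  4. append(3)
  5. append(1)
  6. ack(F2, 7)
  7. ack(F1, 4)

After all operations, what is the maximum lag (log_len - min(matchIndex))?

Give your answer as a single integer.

Op 1: append 1 -> log_len=1
Op 2: F1 acks idx 1 -> match: F0=0 F1=1 F2=0; commitIndex=0
Op 3: append 2 -> log_len=3
Op 4: append 3 -> log_len=6
Op 5: append 1 -> log_len=7
Op 6: F2 acks idx 7 -> match: F0=0 F1=1 F2=7; commitIndex=1
Op 7: F1 acks idx 4 -> match: F0=0 F1=4 F2=7; commitIndex=4

Answer: 7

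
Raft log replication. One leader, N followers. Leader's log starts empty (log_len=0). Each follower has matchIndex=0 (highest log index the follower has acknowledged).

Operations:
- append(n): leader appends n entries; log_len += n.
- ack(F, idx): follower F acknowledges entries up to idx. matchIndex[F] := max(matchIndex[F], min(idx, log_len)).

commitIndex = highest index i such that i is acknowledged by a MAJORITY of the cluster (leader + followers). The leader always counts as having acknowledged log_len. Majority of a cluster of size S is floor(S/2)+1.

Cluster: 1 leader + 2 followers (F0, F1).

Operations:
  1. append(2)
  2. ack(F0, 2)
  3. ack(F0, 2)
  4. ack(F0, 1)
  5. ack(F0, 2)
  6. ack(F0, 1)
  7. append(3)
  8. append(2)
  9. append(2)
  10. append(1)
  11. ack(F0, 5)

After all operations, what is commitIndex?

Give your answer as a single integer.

Answer: 5

Derivation:
Op 1: append 2 -> log_len=2
Op 2: F0 acks idx 2 -> match: F0=2 F1=0; commitIndex=2
Op 3: F0 acks idx 2 -> match: F0=2 F1=0; commitIndex=2
Op 4: F0 acks idx 1 -> match: F0=2 F1=0; commitIndex=2
Op 5: F0 acks idx 2 -> match: F0=2 F1=0; commitIndex=2
Op 6: F0 acks idx 1 -> match: F0=2 F1=0; commitIndex=2
Op 7: append 3 -> log_len=5
Op 8: append 2 -> log_len=7
Op 9: append 2 -> log_len=9
Op 10: append 1 -> log_len=10
Op 11: F0 acks idx 5 -> match: F0=5 F1=0; commitIndex=5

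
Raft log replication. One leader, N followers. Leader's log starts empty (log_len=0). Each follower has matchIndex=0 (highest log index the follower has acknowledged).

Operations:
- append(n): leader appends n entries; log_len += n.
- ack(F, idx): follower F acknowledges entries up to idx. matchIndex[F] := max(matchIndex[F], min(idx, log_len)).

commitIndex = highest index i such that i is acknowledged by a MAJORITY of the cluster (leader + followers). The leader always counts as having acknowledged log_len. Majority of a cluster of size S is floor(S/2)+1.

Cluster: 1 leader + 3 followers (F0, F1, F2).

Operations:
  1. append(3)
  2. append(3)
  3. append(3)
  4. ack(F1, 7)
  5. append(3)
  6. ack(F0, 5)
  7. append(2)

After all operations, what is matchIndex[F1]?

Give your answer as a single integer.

Op 1: append 3 -> log_len=3
Op 2: append 3 -> log_len=6
Op 3: append 3 -> log_len=9
Op 4: F1 acks idx 7 -> match: F0=0 F1=7 F2=0; commitIndex=0
Op 5: append 3 -> log_len=12
Op 6: F0 acks idx 5 -> match: F0=5 F1=7 F2=0; commitIndex=5
Op 7: append 2 -> log_len=14

Answer: 7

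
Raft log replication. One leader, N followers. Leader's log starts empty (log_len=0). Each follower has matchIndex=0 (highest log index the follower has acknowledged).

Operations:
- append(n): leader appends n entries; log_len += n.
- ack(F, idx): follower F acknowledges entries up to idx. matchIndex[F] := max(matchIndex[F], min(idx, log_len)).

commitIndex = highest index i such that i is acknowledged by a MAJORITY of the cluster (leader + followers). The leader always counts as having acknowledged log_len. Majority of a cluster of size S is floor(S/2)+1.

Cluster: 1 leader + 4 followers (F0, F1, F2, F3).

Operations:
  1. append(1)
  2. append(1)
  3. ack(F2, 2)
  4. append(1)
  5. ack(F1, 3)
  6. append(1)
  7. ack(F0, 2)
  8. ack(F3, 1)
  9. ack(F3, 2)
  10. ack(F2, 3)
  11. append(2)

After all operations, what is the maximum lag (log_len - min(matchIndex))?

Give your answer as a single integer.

Op 1: append 1 -> log_len=1
Op 2: append 1 -> log_len=2
Op 3: F2 acks idx 2 -> match: F0=0 F1=0 F2=2 F3=0; commitIndex=0
Op 4: append 1 -> log_len=3
Op 5: F1 acks idx 3 -> match: F0=0 F1=3 F2=2 F3=0; commitIndex=2
Op 6: append 1 -> log_len=4
Op 7: F0 acks idx 2 -> match: F0=2 F1=3 F2=2 F3=0; commitIndex=2
Op 8: F3 acks idx 1 -> match: F0=2 F1=3 F2=2 F3=1; commitIndex=2
Op 9: F3 acks idx 2 -> match: F0=2 F1=3 F2=2 F3=2; commitIndex=2
Op 10: F2 acks idx 3 -> match: F0=2 F1=3 F2=3 F3=2; commitIndex=3
Op 11: append 2 -> log_len=6

Answer: 4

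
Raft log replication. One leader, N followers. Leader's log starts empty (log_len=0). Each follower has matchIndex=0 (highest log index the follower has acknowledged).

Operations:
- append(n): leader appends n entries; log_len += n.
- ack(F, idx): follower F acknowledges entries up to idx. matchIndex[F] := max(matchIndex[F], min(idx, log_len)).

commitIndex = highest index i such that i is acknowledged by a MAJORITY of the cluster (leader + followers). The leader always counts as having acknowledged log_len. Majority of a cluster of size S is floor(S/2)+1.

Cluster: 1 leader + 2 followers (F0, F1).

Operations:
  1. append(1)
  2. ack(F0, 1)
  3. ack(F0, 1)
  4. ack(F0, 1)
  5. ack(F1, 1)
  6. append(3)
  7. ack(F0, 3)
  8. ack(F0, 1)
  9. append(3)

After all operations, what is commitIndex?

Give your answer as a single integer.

Op 1: append 1 -> log_len=1
Op 2: F0 acks idx 1 -> match: F0=1 F1=0; commitIndex=1
Op 3: F0 acks idx 1 -> match: F0=1 F1=0; commitIndex=1
Op 4: F0 acks idx 1 -> match: F0=1 F1=0; commitIndex=1
Op 5: F1 acks idx 1 -> match: F0=1 F1=1; commitIndex=1
Op 6: append 3 -> log_len=4
Op 7: F0 acks idx 3 -> match: F0=3 F1=1; commitIndex=3
Op 8: F0 acks idx 1 -> match: F0=3 F1=1; commitIndex=3
Op 9: append 3 -> log_len=7

Answer: 3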